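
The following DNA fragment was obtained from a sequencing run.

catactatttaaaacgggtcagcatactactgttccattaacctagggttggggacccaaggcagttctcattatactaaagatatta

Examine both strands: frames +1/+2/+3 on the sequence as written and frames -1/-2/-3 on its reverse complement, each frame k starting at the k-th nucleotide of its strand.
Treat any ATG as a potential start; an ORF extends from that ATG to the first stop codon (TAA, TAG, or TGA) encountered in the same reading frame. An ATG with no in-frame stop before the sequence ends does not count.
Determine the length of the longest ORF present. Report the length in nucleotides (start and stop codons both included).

Reverse complement (5'→3'): TAATATCTTTAGTATAATGAGAACTGCCTTGGGTCCCCAACCCTAGGTTAATGGAACAGTAGTATGCTGACCCGTTTTAAATAGTATG
Frame +1: CAT ACT ATT TAA AAC GGG TCA GCA TAC TAC TGT TCC ATT AAC CTA GGG TTG GGG ACC CAA GGC AGT TCT CAT TAT ACT AAA GAT ATT — no ATG→stop ORF.
Frame +2: ATA CTA TTT AAA ACG GGT CAG CAT ACT ACT GTT CCA TTA ACC TAG GGT TGG GGA CCC AAG GCA GTT CTC ATT ATA CTA AAG ATA TTA — no ATG→stop ORF.
Frame +3: TAC TAT TTA AAA CGG GTC AGC ATA CTA CTG TTC CAT TAA CCT AGG GTT GGG GAC CCA AGG CAG TTC TCA TTA TAC TAA AGA TAT — no ATG→stop ORF.
Frame -1: TAA TAT CTT TAG TAT AAT GAG AAC TGC CTT GGG TCC CCA ACC CTA GGT TAA TGG AAC AGT AGT ATG CTG ACC CGT TTT AAA TAG TAT — ATG at 64, stop TAG at 82 → 21 nt.
Frame -2: AAT ATC TTT AGT ATA ATG AGA ACT GCC TTG GGT CCC CAA CCC TAG GTT AAT GGA ACA GTA GTA TGC TGA CCC GTT TTA AAT AGT ATG — ATG at 17, stop TAG at 44 → 30 nt.
Frame -3: ATA TCT TTA GTA TAA TGA GAA CTG CCT TGG GTC CCC AAC CCT AGG TTA ATG GAA CAG TAG TAT GCT GAC CCG TTT TAA ATA GTA — ATG at 51, stop TAG at 60 → 12 nt.
Longest: frame -2, positions 17–46, 30 nt = 10 codons = 9 aa. → 30 nucleotides.

30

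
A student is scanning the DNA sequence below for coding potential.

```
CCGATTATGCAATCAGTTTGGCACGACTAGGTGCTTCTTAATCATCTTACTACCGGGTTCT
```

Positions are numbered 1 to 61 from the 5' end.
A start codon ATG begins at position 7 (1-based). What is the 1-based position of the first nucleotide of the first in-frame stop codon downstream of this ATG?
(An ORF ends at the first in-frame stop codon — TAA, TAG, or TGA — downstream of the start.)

Codons from position 7: ATG (7–9), CAA (10–12), TCA (13–15), GTT (16–18), TGG (19–21), CAC (22–24), GAC (25–27), TAG (28–30).
TAG is a stop codon; it begins at position 28.

28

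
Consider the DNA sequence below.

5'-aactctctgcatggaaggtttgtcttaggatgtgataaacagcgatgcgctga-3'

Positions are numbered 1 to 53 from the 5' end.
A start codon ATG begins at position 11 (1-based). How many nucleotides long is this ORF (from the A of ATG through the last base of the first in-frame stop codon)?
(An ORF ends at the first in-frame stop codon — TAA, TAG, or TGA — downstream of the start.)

18

Codons from position 11: ATG (11–13), GAA (14–16), GGT (17–19), TTG (20–22), TCT (23–25), TAG (26–28).
TAG is the first in-frame stop; ORF spans 11–28, 18 nucleotides.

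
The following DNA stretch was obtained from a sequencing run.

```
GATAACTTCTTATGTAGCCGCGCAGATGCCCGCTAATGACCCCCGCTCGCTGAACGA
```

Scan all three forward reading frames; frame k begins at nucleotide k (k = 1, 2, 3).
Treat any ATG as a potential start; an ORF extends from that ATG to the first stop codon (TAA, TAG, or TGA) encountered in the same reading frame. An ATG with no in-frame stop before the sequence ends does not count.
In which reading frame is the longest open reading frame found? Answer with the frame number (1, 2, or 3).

3

Frame 1: GAT AAC TTC TTA TGT AGC CGC GCA GAT GCC CGC TAA TGA CCC CCG CTC GCT GAA CGA — no ATG→stop ORF.
Frame 2: ATA ACT TCT TAT GTA GCC GCG CAG ATG CCC GCT AAT GAC CCC CGC TCG CTG AAC — no ATG→stop ORF.
Frame 3: TAA CTT CTT ATG TAG CCG CGC AGA TGC CCG CTA ATG ACC CCC GCT CGC TGA ACG — ATG at 12, stop TAG at 15 → 6 nt; ATG at 36, stop TGA at 51 → 18 nt.
Longest ORF is 18 nt in frame 3 (positions 36–53).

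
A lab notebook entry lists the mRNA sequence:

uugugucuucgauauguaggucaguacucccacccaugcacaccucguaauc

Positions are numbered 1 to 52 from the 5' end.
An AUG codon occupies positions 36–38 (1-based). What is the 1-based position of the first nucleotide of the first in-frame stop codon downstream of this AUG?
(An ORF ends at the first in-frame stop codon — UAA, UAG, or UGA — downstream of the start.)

Codons from position 36: AUG (36–38), CAC (39–41), ACC (42–44), UCG (45–47), UAA (48–50).
UAA is a stop codon; it begins at position 48.

48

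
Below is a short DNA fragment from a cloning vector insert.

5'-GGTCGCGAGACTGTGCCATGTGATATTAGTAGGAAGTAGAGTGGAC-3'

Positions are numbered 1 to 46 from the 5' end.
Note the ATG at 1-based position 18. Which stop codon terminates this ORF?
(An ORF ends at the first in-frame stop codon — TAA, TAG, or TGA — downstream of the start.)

Codons from position 18: ATG (18–20), TGA (21–23).
The first in-frame stop codon is TGA.

TGA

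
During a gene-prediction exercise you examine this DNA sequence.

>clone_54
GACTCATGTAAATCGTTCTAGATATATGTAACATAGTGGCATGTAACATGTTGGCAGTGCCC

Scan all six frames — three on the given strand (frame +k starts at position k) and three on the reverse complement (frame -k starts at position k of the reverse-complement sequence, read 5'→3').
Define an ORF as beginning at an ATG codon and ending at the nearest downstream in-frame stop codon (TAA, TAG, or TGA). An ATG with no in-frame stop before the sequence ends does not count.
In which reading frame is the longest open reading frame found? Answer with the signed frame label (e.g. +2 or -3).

Reverse complement (5'→3'): GGGCACTGCCAACATGTTACATGCCACTATGTTACATATATCTAGAACGATTTACATGAGTC
Frame +1: GAC TCA TGT AAA TCG TTC TAG ATA TAT GTA ACA TAG TGG CAT GTA ACA TGT TGG CAG TGC — no ATG→stop ORF.
Frame +2: ACT CAT GTA AAT CGT TCT AGA TAT ATG TAA CAT AGT GGC ATG TAA CAT GTT GGC AGT GCC — ATG at 26, stop TAA at 29 → 6 nt; ATG at 41, stop TAA at 44 → 6 nt.
Frame +3: CTC ATG TAA ATC GTT CTA GAT ATA TGT AAC ATA GTG GCA TGT AAC ATG TTG GCA GTG CCC — ATG at 6, stop TAA at 9 → 6 nt.
Frame -1: GGG CAC TGC CAA CAT GTT ACA TGC CAC TAT GTT ACA TAT ATC TAG AAC GAT TTA CAT GAG — no ATG→stop ORF.
Frame -2: GGC ACT GCC AAC ATG TTA CAT GCC ACT ATG TTA CAT ATA TCT AGA ACG ATT TAC ATG AGT — no ATG→stop ORF.
Frame -3: GCA CTG CCA ACA TGT TAC ATG CCA CTA TGT TAC ATA TAT CTA GAA CGA TTT ACA TGA GTC — ATG at 21, stop TGA at 57 → 39 nt.
Longest ORF is 39 nt in frame -3 (positions 21–59).

-3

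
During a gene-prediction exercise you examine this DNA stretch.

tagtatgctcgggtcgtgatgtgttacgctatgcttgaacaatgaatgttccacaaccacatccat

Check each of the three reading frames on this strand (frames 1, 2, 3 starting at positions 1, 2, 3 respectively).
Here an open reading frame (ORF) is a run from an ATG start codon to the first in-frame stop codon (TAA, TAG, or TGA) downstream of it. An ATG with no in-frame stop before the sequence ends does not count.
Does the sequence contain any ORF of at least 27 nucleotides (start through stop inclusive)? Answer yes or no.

yes

Frame 1: TAG TAT GCT CGG GTC GTG ATG TGT TAC GCT ATG CTT GAA CAA TGA ATG TTC CAC AAC CAC ATC CAT — ATG at 19, stop TGA at 43 → 27 nt; ATG at 31, stop TGA at 43 → 15 nt.
Frame 2: AGT ATG CTC GGG TCG TGA TGT GTT ACG CTA TGC TTG AAC AAT GAA TGT TCC ACA ACC ACA TCC — ATG at 5, stop TGA at 17 → 15 nt.
Frame 3: GTA TGC TCG GGT CGT GAT GTG TTA CGC TAT GCT TGA ACA ATG AAT GTT CCA CAA CCA CAT CCA — no ATG→stop ORF.
Frame 1 has an ORF of 27 nucleotides (positions 19–45) ≥ 27, so yes.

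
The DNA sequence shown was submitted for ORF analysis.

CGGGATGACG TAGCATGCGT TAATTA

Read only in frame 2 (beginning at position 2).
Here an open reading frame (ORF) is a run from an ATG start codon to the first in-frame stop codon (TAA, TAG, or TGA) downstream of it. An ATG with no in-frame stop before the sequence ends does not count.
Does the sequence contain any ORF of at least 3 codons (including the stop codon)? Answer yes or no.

Frame 2: GGG ATG ACG TAG CAT GCG TTA ATT — ATG at 5, stop TAG at 11 → 9 nt.
Frame 2 has an ORF of 3 codons (positions 5–13) ≥ 3, so yes.

yes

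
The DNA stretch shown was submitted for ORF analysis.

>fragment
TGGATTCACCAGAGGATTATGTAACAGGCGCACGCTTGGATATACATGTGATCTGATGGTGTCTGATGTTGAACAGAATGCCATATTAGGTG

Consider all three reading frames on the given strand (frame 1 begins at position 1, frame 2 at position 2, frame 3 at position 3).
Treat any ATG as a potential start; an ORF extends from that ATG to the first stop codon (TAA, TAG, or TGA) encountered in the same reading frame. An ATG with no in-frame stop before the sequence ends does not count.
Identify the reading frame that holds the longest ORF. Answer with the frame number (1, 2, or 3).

3

Frame 1: TGG ATT CAC CAG AGG ATT ATG TAA CAG GCG CAC GCT TGG ATA TAC ATG TGA TCT GAT GGT GTC TGA TGT TGA ACA GAA TGC CAT ATT AGG — ATG at 19, stop TAA at 22 → 6 nt; ATG at 46, stop TGA at 49 → 6 nt.
Frame 2: GGA TTC ACC AGA GGA TTA TGT AAC AGG CGC ACG CTT GGA TAT ACA TGT GAT CTG ATG GTG TCT GAT GTT GAA CAG AAT GCC ATA TTA GGT — no ATG→stop ORF.
Frame 3: GAT TCA CCA GAG GAT TAT GTA ACA GGC GCA CGC TTG GAT ATA CAT GTG ATC TGA TGG TGT CTG ATG TTG AAC AGA ATG CCA TAT TAG GTG — ATG at 66, stop TAG at 87 → 24 nt; ATG at 78, stop TAG at 87 → 12 nt.
Longest ORF is 24 nt in frame 3 (positions 66–89).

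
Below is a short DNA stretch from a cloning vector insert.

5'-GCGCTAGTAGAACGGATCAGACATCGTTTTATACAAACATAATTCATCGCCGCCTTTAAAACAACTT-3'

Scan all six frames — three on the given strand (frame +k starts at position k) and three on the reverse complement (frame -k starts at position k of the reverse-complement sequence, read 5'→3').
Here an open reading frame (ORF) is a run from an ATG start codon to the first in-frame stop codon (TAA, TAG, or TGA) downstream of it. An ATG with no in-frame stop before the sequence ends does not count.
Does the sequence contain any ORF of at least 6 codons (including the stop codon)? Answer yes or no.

yes

Reverse complement (5'→3'): AAGTTGTTTTAAAGGCGGCGATGAATTATGTTTGTATAAAACGATGTCTGATCCGTTCTACTAGCGC
Frame +1: GCG CTA GTA GAA CGG ATC AGA CAT CGT TTT ATA CAA ACA TAA TTC ATC GCC GCC TTT AAA ACA ACT — no ATG→stop ORF.
Frame +2: CGC TAG TAG AAC GGA TCA GAC ATC GTT TTA TAC AAA CAT AAT TCA TCG CCG CCT TTA AAA CAA CTT — no ATG→stop ORF.
Frame +3: GCT AGT AGA ACG GAT CAG ACA TCG TTT TAT ACA AAC ATA ATT CAT CGC CGC CTT TAA AAC AAC — no ATG→stop ORF.
Frame -1: AAG TTG TTT TAA AGG CGG CGA TGA ATT ATG TTT GTA TAA AAC GAT GTC TGA TCC GTT CTA CTA GCG — ATG at 28, stop TAA at 37 → 12 nt.
Frame -2: AGT TGT TTT AAA GGC GGC GAT GAA TTA TGT TTG TAT AAA ACG ATG TCT GAT CCG TTC TAC TAG CGC — ATG at 44, stop TAG at 62 → 21 nt.
Frame -3: GTT GTT TTA AAG GCG GCG ATG AAT TAT GTT TGT ATA AAA CGA TGT CTG ATC CGT TCT ACT AGC — no ATG→stop ORF.
Frame -2 has an ORF of 7 codons (positions 44–64) ≥ 6, so yes.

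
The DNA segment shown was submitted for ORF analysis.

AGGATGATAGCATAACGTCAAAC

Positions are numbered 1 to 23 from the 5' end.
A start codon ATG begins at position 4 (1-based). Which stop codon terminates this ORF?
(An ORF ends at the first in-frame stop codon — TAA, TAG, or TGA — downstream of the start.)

TAA

Codons from position 4: ATG (4–6), ATA (7–9), GCA (10–12), TAA (13–15).
The first in-frame stop codon is TAA.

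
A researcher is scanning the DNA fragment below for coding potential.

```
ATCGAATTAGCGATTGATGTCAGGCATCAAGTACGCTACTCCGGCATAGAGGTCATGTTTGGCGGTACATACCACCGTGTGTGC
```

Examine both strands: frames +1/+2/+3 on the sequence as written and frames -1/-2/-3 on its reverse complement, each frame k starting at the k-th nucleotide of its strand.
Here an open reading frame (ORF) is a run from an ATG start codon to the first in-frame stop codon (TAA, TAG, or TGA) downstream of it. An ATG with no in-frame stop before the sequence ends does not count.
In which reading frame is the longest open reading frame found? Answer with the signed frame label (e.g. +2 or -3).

+2

Reverse complement (5'→3'): GCACACACGGTGGTATGTACCGCCAAACATGACCTCTATGCCGGAGTAGCGTACTTGATGCCTGACATCAATCGCTAATTCGAT
Frame +1: ATC GAA TTA GCG ATT GAT GTC AGG CAT CAA GTA CGC TAC TCC GGC ATA GAG GTC ATG TTT GGC GGT ACA TAC CAC CGT GTG TGC — no ATG→stop ORF.
Frame +2: TCG AAT TAG CGA TTG ATG TCA GGC ATC AAG TAC GCT ACT CCG GCA TAG AGG TCA TGT TTG GCG GTA CAT ACC ACC GTG TGT — ATG at 17, stop TAG at 47 → 33 nt.
Frame +3: CGA ATT AGC GAT TGA TGT CAG GCA TCA AGT ACG CTA CTC CGG CAT AGA GGT CAT GTT TGG CGG TAC ATA CCA CCG TGT GTG — no ATG→stop ORF.
Frame -1: GCA CAC ACG GTG GTA TGT ACC GCC AAA CAT GAC CTC TAT GCC GGA GTA GCG TAC TTG ATG CCT GAC ATC AAT CGC TAA TTC GAT — ATG at 58, stop TAA at 76 → 21 nt.
Frame -2: CAC ACA CGG TGG TAT GTA CCG CCA AAC ATG ACC TCT ATG CCG GAG TAG CGT ACT TGA TGC CTG ACA TCA ATC GCT AAT TCG — ATG at 29, stop TAG at 47 → 21 nt; ATG at 38, stop TAG at 47 → 12 nt.
Frame -3: ACA CAC GGT GGT ATG TAC CGC CAA ACA TGA CCT CTA TGC CGG AGT AGC GTA CTT GAT GCC TGA CAT CAA TCG CTA ATT CGA — ATG at 15, stop TGA at 30 → 18 nt.
Longest ORF is 33 nt in frame +2 (positions 17–49).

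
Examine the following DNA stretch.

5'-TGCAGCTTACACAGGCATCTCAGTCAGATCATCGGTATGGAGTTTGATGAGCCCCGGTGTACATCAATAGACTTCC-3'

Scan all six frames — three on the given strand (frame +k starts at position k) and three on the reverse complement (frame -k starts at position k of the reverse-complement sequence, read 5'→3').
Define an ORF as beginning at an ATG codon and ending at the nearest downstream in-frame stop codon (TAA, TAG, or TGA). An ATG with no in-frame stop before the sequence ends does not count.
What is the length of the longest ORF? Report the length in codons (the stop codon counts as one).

Reverse complement (5'→3'): GGAAGTCTATTGATGTACACCGGGGCTCATCAAACTCCATACCGATGATCTGACTGAGATGCCTGTGTAAGCTGCA
Frame +1: TGC AGC TTA CAC AGG CAT CTC AGT CAG ATC ATC GGT ATG GAG TTT GAT GAG CCC CGG TGT ACA TCA ATA GAC TTC — no ATG→stop ORF.
Frame +2: GCA GCT TAC ACA GGC ATC TCA GTC AGA TCA TCG GTA TGG AGT TTG ATG AGC CCC GGT GTA CAT CAA TAG ACT TCC — ATG at 47, stop TAG at 68 → 24 nt.
Frame +3: CAG CTT ACA CAG GCA TCT CAG TCA GAT CAT CGG TAT GGA GTT TGA TGA GCC CCG GTG TAC ATC AAT AGA CTT — no ATG→stop ORF.
Frame -1: GGA AGT CTA TTG ATG TAC ACC GGG GCT CAT CAA ACT CCA TAC CGA TGA TCT GAC TGA GAT GCC TGT GTA AGC TGC — ATG at 13, stop TGA at 46 → 36 nt.
Frame -2: GAA GTC TAT TGA TGT ACA CCG GGG CTC ATC AAA CTC CAT ACC GAT GAT CTG ACT GAG ATG CCT GTG TAA GCT GCA — ATG at 59, stop TAA at 68 → 12 nt.
Frame -3: AAG TCT ATT GAT GTA CAC CGG GGC TCA TCA AAC TCC ATA CCG ATG ATC TGA CTG AGA TGC CTG TGT AAG CTG — ATG at 45, stop TGA at 51 → 9 nt.
Longest: frame -1, positions 13–48, 36 nt = 12 codons = 11 aa. → 12 codons.

12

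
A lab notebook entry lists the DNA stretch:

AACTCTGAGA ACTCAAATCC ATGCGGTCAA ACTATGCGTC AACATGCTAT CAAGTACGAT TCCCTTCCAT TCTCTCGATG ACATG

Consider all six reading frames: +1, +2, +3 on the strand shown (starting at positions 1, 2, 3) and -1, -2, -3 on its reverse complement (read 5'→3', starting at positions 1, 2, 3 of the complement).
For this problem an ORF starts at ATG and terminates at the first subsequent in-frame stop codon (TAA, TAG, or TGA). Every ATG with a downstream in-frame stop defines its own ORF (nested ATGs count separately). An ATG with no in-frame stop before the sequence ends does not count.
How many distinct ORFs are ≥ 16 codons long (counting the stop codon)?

Reverse complement (5'→3'): CATGTCATCGAGAGAATGGAAGGGAATCGTACTTGATAGCATGTTGACGCATAGTTTGACCGCATGGATTTGAGTTCTCAGAGTT
Frame +1: AAC TCT GAG AAC TCA AAT CCA TGC GGT CAA ACT ATG CGT CAA CAT GCT ATC AAG TAC GAT TCC CTT CCA TTC TCT CGA TGA CAT — ATG at 34, stop TGA at 79 → 48 nt.
Frame +2: ACT CTG AGA ACT CAA ATC CAT GCG GTC AAA CTA TGC GTC AAC ATG CTA TCA AGT ACG ATT CCC TTC CAT TCT CTC GAT GAC ATG — no ATG→stop ORF.
Frame +3: CTC TGA GAA CTC AAA TCC ATG CGG TCA AAC TAT GCG TCA ACA TGC TAT CAA GTA CGA TTC CCT TCC ATT CTC TCG ATG ACA — no ATG→stop ORF.
Frame -1: CAT GTC ATC GAG AGA ATG GAA GGG AAT CGT ACT TGA TAG CAT GTT GAC GCA TAG TTT GAC CGC ATG GAT TTG AGT TCT CAG AGT — ATG at 16, stop TGA at 34 → 21 nt.
Frame -2: ATG TCA TCG AGA GAA TGG AAG GGA ATC GTA CTT GAT AGC ATG TTG ACG CAT AGT TTG ACC GCA TGG ATT TGA GTT CTC AGA GTT — ATG at 2, stop TGA at 71 → 72 nt; ATG at 41, stop TGA at 71 → 33 nt.
Frame -3: TGT CAT CGA GAG AAT GGA AGG GAA TCG TAC TTG ATA GCA TGT TGA CGC ATA GTT TGA CCG CAT GGA TTT GAG TTC TCA GAG — no ATG→stop ORF.
ORFs ≥ 16 codons: frame +1 34–81 (16 codons), frame -2 2–73 (24 codons). Count = 2.

2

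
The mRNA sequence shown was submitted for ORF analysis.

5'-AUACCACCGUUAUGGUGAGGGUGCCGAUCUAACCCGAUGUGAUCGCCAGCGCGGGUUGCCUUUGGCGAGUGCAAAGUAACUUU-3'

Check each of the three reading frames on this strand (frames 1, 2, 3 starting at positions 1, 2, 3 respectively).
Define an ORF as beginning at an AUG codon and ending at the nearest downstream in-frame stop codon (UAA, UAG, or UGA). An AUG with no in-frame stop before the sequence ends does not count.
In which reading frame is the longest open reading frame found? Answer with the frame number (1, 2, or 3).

3

Frame 1: AUA CCA CCG UUA UGG UGA GGG UGC CGA UCU AAC CCG AUG UGA UCG CCA GCG CGG GUU GCC UUU GGC GAG UGC AAA GUA ACU — AUG at 37, stop UGA at 40 → 6 nt.
Frame 2: UAC CAC CGU UAU GGU GAG GGU GCC GAU CUA ACC CGA UGU GAU CGC CAG CGC GGG UUG CCU UUG GCG AGU GCA AAG UAA CUU — no AUG→stop ORF.
Frame 3: ACC ACC GUU AUG GUG AGG GUG CCG AUC UAA CCC GAU GUG AUC GCC AGC GCG GGU UGC CUU UGG CGA GUG CAA AGU AAC UUU — AUG at 12, stop UAA at 30 → 21 nt.
Longest ORF is 21 nt in frame 3 (positions 12–32).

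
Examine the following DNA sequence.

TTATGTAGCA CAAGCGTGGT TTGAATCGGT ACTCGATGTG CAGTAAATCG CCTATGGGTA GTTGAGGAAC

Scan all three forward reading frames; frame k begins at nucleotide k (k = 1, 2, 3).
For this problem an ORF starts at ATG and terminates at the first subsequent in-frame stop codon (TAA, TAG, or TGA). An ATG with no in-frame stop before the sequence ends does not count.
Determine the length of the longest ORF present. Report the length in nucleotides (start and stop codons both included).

Frame 1: TTA TGT AGC ACA AGC GTG GTT TGA ATC GGT ACT CGA TGT GCA GTA AAT CGC CTA TGG GTA GTT GAG GAA — no ATG→stop ORF.
Frame 2: TAT GTA GCA CAA GCG TGG TTT GAA TCG GTA CTC GAT GTG CAG TAA ATC GCC TAT GGG TAG TTG AGG AAC — no ATG→stop ORF.
Frame 3: ATG TAG CAC AAG CGT GGT TTG AAT CGG TAC TCG ATG TGC AGT AAA TCG CCT ATG GGT AGT TGA GGA — ATG at 3, stop TAG at 6 → 6 nt; ATG at 36, stop TGA at 63 → 30 nt; ATG at 54, stop TGA at 63 → 12 nt.
Longest: frame 3, positions 36–65, 30 nt = 10 codons = 9 aa. → 30 nucleotides.

30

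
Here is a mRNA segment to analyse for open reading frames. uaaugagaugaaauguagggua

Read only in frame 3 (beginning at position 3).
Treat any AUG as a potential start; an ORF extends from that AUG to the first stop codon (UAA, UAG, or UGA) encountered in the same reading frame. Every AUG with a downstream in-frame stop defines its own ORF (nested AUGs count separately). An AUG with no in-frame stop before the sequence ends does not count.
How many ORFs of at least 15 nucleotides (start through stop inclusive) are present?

Frame 3: AUG AGA UGA AAU GUA GGG — AUG at 3, stop UGA at 9 → 9 nt.
No ORF reaches 15 nucleotides. Count = 0.

0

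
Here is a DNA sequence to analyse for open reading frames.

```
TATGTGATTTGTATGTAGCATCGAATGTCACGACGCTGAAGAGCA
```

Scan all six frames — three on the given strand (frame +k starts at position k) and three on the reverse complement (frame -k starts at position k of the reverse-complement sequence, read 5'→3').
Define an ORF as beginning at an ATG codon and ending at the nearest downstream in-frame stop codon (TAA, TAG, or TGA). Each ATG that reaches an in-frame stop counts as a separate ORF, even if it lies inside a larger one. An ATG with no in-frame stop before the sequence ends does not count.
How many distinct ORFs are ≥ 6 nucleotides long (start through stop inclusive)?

3

Reverse complement (5'→3'): TGCTCTTCAGCGTCGTGACATTCGATGCTACATACAAATCACATA
Frame +1: TAT GTG ATT TGT ATG TAG CAT CGA ATG TCA CGA CGC TGA AGA GCA — ATG at 13, stop TAG at 16 → 6 nt; ATG at 25, stop TGA at 37 → 15 nt.
Frame +2: ATG TGA TTT GTA TGT AGC ATC GAA TGT CAC GAC GCT GAA GAG — ATG at 2, stop TGA at 5 → 6 nt.
Frame +3: TGT GAT TTG TAT GTA GCA TCG AAT GTC ACG ACG CTG AAG AGC — no ATG→stop ORF.
Frame -1: TGC TCT TCA GCG TCG TGA CAT TCG ATG CTA CAT ACA AAT CAC ATA — no ATG→stop ORF.
Frame -2: GCT CTT CAG CGT CGT GAC ATT CGA TGC TAC ATA CAA ATC ACA — no ATG→stop ORF.
Frame -3: CTC TTC AGC GTC GTG ACA TTC GAT GCT ACA TAC AAA TCA CAT — no ATG→stop ORF.
ORFs ≥ 6 nucleotides: frame +1 13–18 (6 nucleotides), frame +1 25–39 (15 nucleotides), frame +2 2–7 (6 nucleotides). Count = 3.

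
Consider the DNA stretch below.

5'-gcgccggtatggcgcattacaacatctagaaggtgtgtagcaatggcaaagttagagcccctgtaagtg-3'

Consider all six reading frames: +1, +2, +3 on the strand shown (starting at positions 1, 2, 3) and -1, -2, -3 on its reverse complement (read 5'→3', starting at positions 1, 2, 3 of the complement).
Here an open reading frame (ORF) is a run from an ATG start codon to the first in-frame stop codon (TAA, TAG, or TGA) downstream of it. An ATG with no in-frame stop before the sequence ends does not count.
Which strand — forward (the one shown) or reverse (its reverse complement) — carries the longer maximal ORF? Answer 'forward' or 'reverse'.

Reverse complement (5'→3'): CACTTACAGGGGCTCTAACTTTGCCATTGCTACACACCTTCTAGATGTTGTAATGCGCCATACCGGCGC
Frame +1: GCG CCG GTA TGG CGC ATT ACA ACA TCT AGA AGG TGT GTA GCA ATG GCA AAG TTA GAG CCC CTG TAA GTG — ATG at 43, stop TAA at 64 → 24 nt.
Frame +2: CGC CGG TAT GGC GCA TTA CAA CAT CTA GAA GGT GTG TAG CAA TGG CAA AGT TAG AGC CCC TGT AAG — no ATG→stop ORF.
Frame +3: GCC GGT ATG GCG CAT TAC AAC ATC TAG AAG GTG TGT AGC AAT GGC AAA GTT AGA GCC CCT GTA AGT — ATG at 9, stop TAG at 27 → 21 nt.
Frame -1: CAC TTA CAG GGG CTC TAA CTT TGC CAT TGC TAC ACA CCT TCT AGA TGT TGT AAT GCG CCA TAC CGG CGC — no ATG→stop ORF.
Frame -2: ACT TAC AGG GGC TCT AAC TTT GCC ATT GCT ACA CAC CTT CTA GAT GTT GTA ATG CGC CAT ACC GGC — no ATG→stop ORF.
Frame -3: CTT ACA GGG GCT CTA ACT TTG CCA TTG CTA CAC ACC TTC TAG ATG TTG TAA TGC GCC ATA CCG GCG — ATG at 45, stop TAA at 51 → 9 nt.
Forward-strand max 24 nt; reverse-strand max 9 nt. The forward strand has the longer ORF.

forward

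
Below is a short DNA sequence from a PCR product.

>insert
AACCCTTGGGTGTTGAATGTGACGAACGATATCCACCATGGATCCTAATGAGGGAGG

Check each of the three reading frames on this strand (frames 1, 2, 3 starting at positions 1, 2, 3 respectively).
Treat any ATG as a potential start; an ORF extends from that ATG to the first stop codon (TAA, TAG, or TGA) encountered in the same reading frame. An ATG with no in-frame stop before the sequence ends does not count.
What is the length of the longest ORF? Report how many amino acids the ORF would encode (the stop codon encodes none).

Frame 1: AAC CCT TGG GTG TTG AAT GTG ACG AAC GAT ATC CAC CAT GGA TCC TAA TGA GGG AGG — no ATG→stop ORF.
Frame 2: ACC CTT GGG TGT TGA ATG TGA CGA ACG ATA TCC ACC ATG GAT CCT AAT GAG GGA — ATG at 17, stop TGA at 20 → 6 nt.
Frame 3: CCC TTG GGT GTT GAA TGT GAC GAA CGA TAT CCA CCA TGG ATC CTA ATG AGG GAG — no ATG→stop ORF.
Longest: frame 2, positions 17–22, 6 nt = 2 codons = 1 aa. → 1 amino acids.

1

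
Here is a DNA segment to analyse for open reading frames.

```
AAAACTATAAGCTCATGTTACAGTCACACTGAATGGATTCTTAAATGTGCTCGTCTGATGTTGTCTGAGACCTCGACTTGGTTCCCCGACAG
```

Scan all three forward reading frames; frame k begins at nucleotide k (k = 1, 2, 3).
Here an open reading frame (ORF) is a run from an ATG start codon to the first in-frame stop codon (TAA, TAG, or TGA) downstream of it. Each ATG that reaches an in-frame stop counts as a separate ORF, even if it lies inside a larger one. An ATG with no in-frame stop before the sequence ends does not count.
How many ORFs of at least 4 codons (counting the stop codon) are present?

Frame 1: AAA ACT ATA AGC TCA TGT TAC AGT CAC ACT GAA TGG ATT CTT AAA TGT GCT CGT CTG ATG TTG TCT GAG ACC TCG ACT TGG TTC CCC GAC — no ATG→stop ORF.
Frame 2: AAA CTA TAA GCT CAT GTT ACA GTC ACA CTG AAT GGA TTC TTA AAT GTG CTC GTC TGA TGT TGT CTG AGA CCT CGA CTT GGT TCC CCG ACA — no ATG→stop ORF.
Frame 3: AAC TAT AAG CTC ATG TTA CAG TCA CAC TGA ATG GAT TCT TAA ATG TGC TCG TCT GAT GTT GTC TGA GAC CTC GAC TTG GTT CCC CGA CAG — ATG at 15, stop TGA at 30 → 18 nt; ATG at 33, stop TAA at 42 → 12 nt; ATG at 45, stop TGA at 66 → 24 nt.
ORFs ≥ 4 codons: frame 3 15–32 (6 codons), frame 3 33–44 (4 codons), frame 3 45–68 (8 codons). Count = 3.

3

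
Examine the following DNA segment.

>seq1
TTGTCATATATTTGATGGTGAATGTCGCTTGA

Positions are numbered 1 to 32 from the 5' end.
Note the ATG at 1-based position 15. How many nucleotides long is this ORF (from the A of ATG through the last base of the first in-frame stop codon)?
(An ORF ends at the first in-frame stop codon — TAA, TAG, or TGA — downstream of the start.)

18

Codons from position 15: ATG (15–17), GTG (18–20), AAT (21–23), GTC (24–26), GCT (27–29), TGA (30–32).
TGA is the first in-frame stop; ORF spans 15–32, 18 nucleotides.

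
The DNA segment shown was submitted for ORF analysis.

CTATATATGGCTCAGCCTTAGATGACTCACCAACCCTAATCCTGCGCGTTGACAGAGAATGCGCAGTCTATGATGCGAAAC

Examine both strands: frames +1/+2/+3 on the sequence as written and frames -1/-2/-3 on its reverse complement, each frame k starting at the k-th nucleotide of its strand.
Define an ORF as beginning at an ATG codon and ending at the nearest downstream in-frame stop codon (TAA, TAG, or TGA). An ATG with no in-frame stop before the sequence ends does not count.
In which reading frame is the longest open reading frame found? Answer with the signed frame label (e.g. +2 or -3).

Reverse complement (5'→3'): GTTTCGCATCATAGACTGCGCATTCTCTGTCAACGCGCAGGATTAGGGTTGGTGAGTCATCTAAGGCTGAGCCATATATAG
Frame +1: CTA TAT ATG GCT CAG CCT TAG ATG ACT CAC CAA CCC TAA TCC TGC GCG TTG ACA GAG AAT GCG CAG TCT ATG ATG CGA AAC — ATG at 7, stop TAG at 19 → 15 nt; ATG at 22, stop TAA at 37 → 18 nt.
Frame +2: TAT ATA TGG CTC AGC CTT AGA TGA CTC ACC AAC CCT AAT CCT GCG CGT TGA CAG AGA ATG CGC AGT CTA TGA TGC GAA — ATG at 59, stop TGA at 71 → 15 nt.
Frame +3: ATA TAT GGC TCA GCC TTA GAT GAC TCA CCA ACC CTA ATC CTG CGC GTT GAC AGA GAA TGC GCA GTC TAT GAT GCG AAA — no ATG→stop ORF.
Frame -1: GTT TCG CAT CAT AGA CTG CGC ATT CTC TGT CAA CGC GCA GGA TTA GGG TTG GTG AGT CAT CTA AGG CTG AGC CAT ATA TAG — no ATG→stop ORF.
Frame -2: TTT CGC ATC ATA GAC TGC GCA TTC TCT GTC AAC GCG CAG GAT TAG GGT TGG TGA GTC ATC TAA GGC TGA GCC ATA TAT — no ATG→stop ORF.
Frame -3: TTC GCA TCA TAG ACT GCG CAT TCT CTG TCA ACG CGC AGG ATT AGG GTT GGT GAG TCA TCT AAG GCT GAG CCA TAT ATA — no ATG→stop ORF.
Longest ORF is 18 nt in frame +1 (positions 22–39).

+1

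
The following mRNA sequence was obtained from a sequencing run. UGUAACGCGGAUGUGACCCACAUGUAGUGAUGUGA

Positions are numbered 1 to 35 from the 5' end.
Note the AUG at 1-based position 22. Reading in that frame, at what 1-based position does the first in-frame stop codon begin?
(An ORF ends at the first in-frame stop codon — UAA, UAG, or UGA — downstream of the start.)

Codons from position 22: AUG (22–24), UAG (25–27).
UAG is a stop codon; it begins at position 25.

25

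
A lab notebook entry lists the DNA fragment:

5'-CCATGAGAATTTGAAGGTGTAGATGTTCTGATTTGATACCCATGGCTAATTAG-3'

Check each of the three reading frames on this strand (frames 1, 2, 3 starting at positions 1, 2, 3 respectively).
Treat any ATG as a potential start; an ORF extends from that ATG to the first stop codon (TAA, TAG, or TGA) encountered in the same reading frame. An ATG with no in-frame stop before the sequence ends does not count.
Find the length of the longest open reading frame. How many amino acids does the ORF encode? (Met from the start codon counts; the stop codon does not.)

3

Frame 1: CCA TGA GAA TTT GAA GGT GTA GAT GTT CTG ATT TGA TAC CCA TGG CTA ATT — no ATG→stop ORF.
Frame 2: CAT GAG AAT TTG AAG GTG TAG ATG TTC TGA TTT GAT ACC CAT GGC TAA TTA — ATG at 23, stop TGA at 29 → 9 nt.
Frame 3: ATG AGA ATT TGA AGG TGT AGA TGT TCT GAT TTG ATA CCC ATG GCT AAT TAG — ATG at 3, stop TGA at 12 → 12 nt; ATG at 42, stop TAG at 51 → 12 nt.
Longest: frame 3, positions 3–14, 12 nt = 4 codons = 3 aa. → 3 amino acids.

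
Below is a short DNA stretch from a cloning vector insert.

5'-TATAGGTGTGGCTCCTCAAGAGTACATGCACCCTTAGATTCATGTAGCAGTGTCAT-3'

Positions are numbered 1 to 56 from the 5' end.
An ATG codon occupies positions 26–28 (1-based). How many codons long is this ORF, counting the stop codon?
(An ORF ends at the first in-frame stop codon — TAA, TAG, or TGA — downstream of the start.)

4

Codons from position 26: ATG (26–28), CAC (29–31), CCT (32–34), TAG (35–37).
TAG is the first in-frame stop; that's 4 codons including the stop.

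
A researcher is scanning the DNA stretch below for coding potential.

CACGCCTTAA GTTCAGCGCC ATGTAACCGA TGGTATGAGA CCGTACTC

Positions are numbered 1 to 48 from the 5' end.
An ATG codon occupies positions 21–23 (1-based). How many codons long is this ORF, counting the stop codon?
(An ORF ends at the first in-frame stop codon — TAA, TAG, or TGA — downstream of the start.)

2

Codons from position 21: ATG (21–23), TAA (24–26).
TAA is the first in-frame stop; that's 2 codons including the stop.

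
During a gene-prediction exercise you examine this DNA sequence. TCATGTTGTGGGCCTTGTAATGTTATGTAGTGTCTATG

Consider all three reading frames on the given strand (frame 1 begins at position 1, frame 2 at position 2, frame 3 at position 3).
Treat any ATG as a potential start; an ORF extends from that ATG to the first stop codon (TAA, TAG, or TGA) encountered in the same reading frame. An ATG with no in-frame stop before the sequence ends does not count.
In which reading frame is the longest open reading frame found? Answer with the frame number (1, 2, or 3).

Frame 1: TCA TGT TGT GGG CCT TGT AAT GTT ATG TAG TGT CTA — ATG at 25, stop TAG at 28 → 6 nt.
Frame 2: CAT GTT GTG GGC CTT GTA ATG TTA TGT AGT GTC TAT — no ATG→stop ORF.
Frame 3: ATG TTG TGG GCC TTG TAA TGT TAT GTA GTG TCT ATG — ATG at 3, stop TAA at 18 → 18 nt.
Longest ORF is 18 nt in frame 3 (positions 3–20).

3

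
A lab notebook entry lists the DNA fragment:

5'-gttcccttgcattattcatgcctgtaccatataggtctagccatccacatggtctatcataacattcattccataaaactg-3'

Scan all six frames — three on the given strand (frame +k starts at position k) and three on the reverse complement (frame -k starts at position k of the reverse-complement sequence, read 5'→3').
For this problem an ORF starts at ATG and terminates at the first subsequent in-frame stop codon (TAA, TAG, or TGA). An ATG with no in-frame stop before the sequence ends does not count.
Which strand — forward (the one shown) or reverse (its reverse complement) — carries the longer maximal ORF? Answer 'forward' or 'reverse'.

Reverse complement (5'→3'): CAGTTTTATGGAATGAATGTTATGATAGACCATGTGGATGGCTAGACCTATATGGTACAGGCATGAATAATGCAAGGGAAC
Frame +1: GTT CCC TTG CAT TAT TCA TGC CTG TAC CAT ATA GGT CTA GCC ATC CAC ATG GTC TAT CAT AAC ATT CAT TCC ATA AAA CTG — no ATG→stop ORF.
Frame +2: TTC CCT TGC ATT ATT CAT GCC TGT ACC ATA TAG GTC TAG CCA TCC ACA TGG TCT ATC ATA ACA TTC ATT CCA TAA AAC — no ATG→stop ORF.
Frame +3: TCC CTT GCA TTA TTC ATG CCT GTA CCA TAT AGG TCT AGC CAT CCA CAT GGT CTA TCA TAA CAT TCA TTC CAT AAA ACT — ATG at 18, stop TAA at 60 → 45 nt.
Frame -1: CAG TTT TAT GGA ATG AAT GTT ATG ATA GAC CAT GTG GAT GGC TAG ACC TAT ATG GTA CAG GCA TGA ATA ATG CAA GGG AAC — ATG at 13, stop TAG at 43 → 33 nt; ATG at 22, stop TAG at 43 → 24 nt; ATG at 52, stop TGA at 64 → 15 nt.
Frame -2: AGT TTT ATG GAA TGA ATG TTA TGA TAG ACC ATG TGG ATG GCT AGA CCT ATA TGG TAC AGG CAT GAA TAA TGC AAG GGA — ATG at 8, stop TGA at 14 → 9 nt; ATG at 17, stop TGA at 23 → 9 nt; ATG at 32, stop TAA at 68 → 39 nt; ATG at 38, stop TAA at 68 → 33 nt.
Frame -3: GTT TTA TGG AAT GAA TGT TAT GAT AGA CCA TGT GGA TGG CTA GAC CTA TAT GGT ACA GGC ATG AAT AAT GCA AGG GAA — no ATG→stop ORF.
Forward-strand max 45 nt; reverse-strand max 39 nt. The forward strand has the longer ORF.

forward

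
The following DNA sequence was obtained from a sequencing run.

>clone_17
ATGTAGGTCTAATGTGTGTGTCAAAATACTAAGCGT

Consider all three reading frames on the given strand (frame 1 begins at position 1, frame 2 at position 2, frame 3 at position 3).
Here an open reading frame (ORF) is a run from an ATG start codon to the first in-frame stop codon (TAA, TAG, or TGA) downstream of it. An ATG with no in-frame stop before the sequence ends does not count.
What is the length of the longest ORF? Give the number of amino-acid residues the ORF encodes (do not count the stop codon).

Frame 1: ATG TAG GTC TAA TGT GTG TGT CAA AAT ACT AAG CGT — ATG at 1, stop TAG at 4 → 6 nt.
Frame 2: TGT AGG TCT AAT GTG TGT GTC AAA ATA CTA AGC — no ATG→stop ORF.
Frame 3: GTA GGT CTA ATG TGT GTG TCA AAA TAC TAA GCG — ATG at 12, stop TAA at 30 → 21 nt.
Longest: frame 3, positions 12–32, 21 nt = 7 codons = 6 aa. → 6 amino acids.

6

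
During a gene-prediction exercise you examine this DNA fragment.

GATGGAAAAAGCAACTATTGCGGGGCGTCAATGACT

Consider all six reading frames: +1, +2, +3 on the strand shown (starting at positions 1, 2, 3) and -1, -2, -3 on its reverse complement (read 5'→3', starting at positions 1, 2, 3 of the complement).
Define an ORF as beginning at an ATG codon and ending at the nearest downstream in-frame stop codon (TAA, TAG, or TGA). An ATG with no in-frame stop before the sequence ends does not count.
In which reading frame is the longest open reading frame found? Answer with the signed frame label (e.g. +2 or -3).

+2

Reverse complement (5'→3'): AGTCATTGACGCCCCGCAATAGTTGCTTTTTCCATC
Frame +1: GAT GGA AAA AGC AAC TAT TGC GGG GCG TCA ATG ACT — no ATG→stop ORF.
Frame +2: ATG GAA AAA GCA ACT ATT GCG GGG CGT CAA TGA — ATG at 2, stop TGA at 32 → 33 nt.
Frame +3: TGG AAA AAG CAA CTA TTG CGG GGC GTC AAT GAC — no ATG→stop ORF.
Frame -1: AGT CAT TGA CGC CCC GCA ATA GTT GCT TTT TCC ATC — no ATG→stop ORF.
Frame -2: GTC ATT GAC GCC CCG CAA TAG TTG CTT TTT CCA — no ATG→stop ORF.
Frame -3: TCA TTG ACG CCC CGC AAT AGT TGC TTT TTC CAT — no ATG→stop ORF.
Longest ORF is 33 nt in frame +2 (positions 2–34).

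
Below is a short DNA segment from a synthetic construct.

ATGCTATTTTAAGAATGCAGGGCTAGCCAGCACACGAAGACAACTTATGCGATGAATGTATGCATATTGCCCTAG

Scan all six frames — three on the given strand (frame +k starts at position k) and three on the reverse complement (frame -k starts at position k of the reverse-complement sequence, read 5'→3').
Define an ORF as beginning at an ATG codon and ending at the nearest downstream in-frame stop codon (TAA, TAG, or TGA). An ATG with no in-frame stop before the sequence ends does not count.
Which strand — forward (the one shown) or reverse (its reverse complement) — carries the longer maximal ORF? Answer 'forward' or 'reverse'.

forward

Reverse complement (5'→3'): CTAGGGCAATATGCATACATTCATCGCATAAGTTGTCTTCGTGTGCTGGCTAGCCCTGCATTCTTAAAATAGCAT
Frame +1: ATG CTA TTT TAA GAA TGC AGG GCT AGC CAG CAC ACG AAG ACA ACT TAT GCG ATG AAT GTA TGC ATA TTG CCC TAG — ATG at 1, stop TAA at 10 → 12 nt; ATG at 52, stop TAG at 73 → 24 nt.
Frame +2: TGC TAT TTT AAG AAT GCA GGG CTA GCC AGC ACA CGA AGA CAA CTT ATG CGA TGA ATG TAT GCA TAT TGC CCT — ATG at 47, stop TGA at 53 → 9 nt.
Frame +3: GCT ATT TTA AGA ATG CAG GGC TAG CCA GCA CAC GAA GAC AAC TTA TGC GAT GAA TGT ATG CAT ATT GCC CTA — ATG at 15, stop TAG at 24 → 12 nt.
Frame -1: CTA GGG CAA TAT GCA TAC ATT CAT CGC ATA AGT TGT CTT CGT GTG CTG GCT AGC CCT GCA TTC TTA AAA TAG CAT — no ATG→stop ORF.
Frame -2: TAG GGC AAT ATG CAT ACA TTC ATC GCA TAA GTT GTC TTC GTG TGC TGG CTA GCC CTG CAT TCT TAA AAT AGC — ATG at 11, stop TAA at 29 → 21 nt.
Frame -3: AGG GCA ATA TGC ATA CAT TCA TCG CAT AAG TTG TCT TCG TGT GCT GGC TAG CCC TGC ATT CTT AAA ATA GCA — no ATG→stop ORF.
Forward-strand max 24 nt; reverse-strand max 21 nt. The forward strand has the longer ORF.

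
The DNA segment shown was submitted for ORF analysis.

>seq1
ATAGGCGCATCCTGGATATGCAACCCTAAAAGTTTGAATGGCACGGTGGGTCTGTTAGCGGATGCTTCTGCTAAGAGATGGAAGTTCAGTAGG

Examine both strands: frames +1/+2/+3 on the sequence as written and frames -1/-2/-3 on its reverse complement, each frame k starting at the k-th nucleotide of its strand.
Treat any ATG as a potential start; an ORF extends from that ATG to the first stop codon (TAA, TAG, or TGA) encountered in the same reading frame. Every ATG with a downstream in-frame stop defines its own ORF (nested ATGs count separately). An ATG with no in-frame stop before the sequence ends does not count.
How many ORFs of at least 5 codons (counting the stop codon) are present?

2

Reverse complement (5'→3'): CCTACTGAACTTCCATCTCTTAGCAGAAGCATCCGCTAACAGACCCACCGTGCCATTCAAACTTTTAGGGTTGCATATCCAGGATGCGCCTAT
Frame +1: ATA GGC GCA TCC TGG ATA TGC AAC CCT AAA AGT TTG AAT GGC ACG GTG GGT CTG TTA GCG GAT GCT TCT GCT AAG AGA TGG AAG TTC AGT AGG — no ATG→stop ORF.
Frame +2: TAG GCG CAT CCT GGA TAT GCA ACC CTA AAA GTT TGA ATG GCA CGG TGG GTC TGT TAG CGG ATG CTT CTG CTA AGA GAT GGA AGT TCA GTA — ATG at 38, stop TAG at 56 → 21 nt.
Frame +3: AGG CGC ATC CTG GAT ATG CAA CCC TAA AAG TTT GAA TGG CAC GGT GGG TCT GTT AGC GGA TGC TTC TGC TAA GAG ATG GAA GTT CAG TAG — ATG at 18, stop TAA at 27 → 12 nt; ATG at 78, stop TAG at 90 → 15 nt.
Frame -1: CCT ACT GAA CTT CCA TCT CTT AGC AGA AGC ATC CGC TAA CAG ACC CAC CGT GCC ATT CAA ACT TTT AGG GTT GCA TAT CCA GGA TGC GCC TAT — no ATG→stop ORF.
Frame -2: CTA CTG AAC TTC CAT CTC TTA GCA GAA GCA TCC GCT AAC AGA CCC ACC GTG CCA TTC AAA CTT TTA GGG TTG CAT ATC CAG GAT GCG CCT — no ATG→stop ORF.
Frame -3: TAC TGA ACT TCC ATC TCT TAG CAG AAG CAT CCG CTA ACA GAC CCA CCG TGC CAT TCA AAC TTT TAG GGT TGC ATA TCC AGG ATG CGC CTA — no ATG→stop ORF.
ORFs ≥ 5 codons: frame +2 38–58 (7 codons), frame +3 78–92 (5 codons). Count = 2.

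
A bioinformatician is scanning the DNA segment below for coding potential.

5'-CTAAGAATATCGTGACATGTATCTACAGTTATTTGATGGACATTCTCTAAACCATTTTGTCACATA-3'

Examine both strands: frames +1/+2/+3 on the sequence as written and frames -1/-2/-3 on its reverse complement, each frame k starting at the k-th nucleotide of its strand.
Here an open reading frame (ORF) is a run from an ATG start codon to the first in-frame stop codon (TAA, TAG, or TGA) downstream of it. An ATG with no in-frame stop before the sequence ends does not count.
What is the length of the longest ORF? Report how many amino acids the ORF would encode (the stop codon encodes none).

5

Reverse complement (5'→3'): TATGTGACAAAATGGTTTAGAGAATGTCCATCAAATAACTGTAGATACATGTCACGATATTCTTAG
Frame +1: CTA AGA ATA TCG TGA CAT GTA TCT ACA GTT ATT TGA TGG ACA TTC TCT AAA CCA TTT TGT CAC ATA — no ATG→stop ORF.
Frame +2: TAA GAA TAT CGT GAC ATG TAT CTA CAG TTA TTT GAT GGA CAT TCT CTA AAC CAT TTT GTC ACA — no ATG→stop ORF.
Frame +3: AAG AAT ATC GTG ACA TGT ATC TAC AGT TAT TTG ATG GAC ATT CTC TAA ACC ATT TTG TCA CAT — ATG at 36, stop TAA at 48 → 15 nt.
Frame -1: TAT GTG ACA AAA TGG TTT AGA GAA TGT CCA TCA AAT AAC TGT AGA TAC ATG TCA CGA TAT TCT TAG — ATG at 49, stop TAG at 64 → 18 nt.
Frame -2: ATG TGA CAA AAT GGT TTA GAG AAT GTC CAT CAA ATA ACT GTA GAT ACA TGT CAC GAT ATT CTT — ATG at 2, stop TGA at 5 → 6 nt.
Frame -3: TGT GAC AAA ATG GTT TAG AGA ATG TCC ATC AAA TAA CTG TAG ATA CAT GTC ACG ATA TTC TTA — ATG at 12, stop TAG at 18 → 9 nt; ATG at 24, stop TAA at 36 → 15 nt.
Longest: frame -1, positions 49–66, 18 nt = 6 codons = 5 aa. → 5 amino acids.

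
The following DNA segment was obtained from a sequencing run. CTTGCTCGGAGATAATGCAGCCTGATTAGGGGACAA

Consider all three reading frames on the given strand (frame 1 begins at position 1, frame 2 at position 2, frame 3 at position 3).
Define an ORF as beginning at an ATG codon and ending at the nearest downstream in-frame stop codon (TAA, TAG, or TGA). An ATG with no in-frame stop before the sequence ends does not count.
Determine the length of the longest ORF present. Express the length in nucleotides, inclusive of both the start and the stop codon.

Frame 1: CTT GCT CGG AGA TAA TGC AGC CTG ATT AGG GGA CAA — no ATG→stop ORF.
Frame 2: TTG CTC GGA GAT AAT GCA GCC TGA TTA GGG GAC — no ATG→stop ORF.
Frame 3: TGC TCG GAG ATA ATG CAG CCT GAT TAG GGG ACA — ATG at 15, stop TAG at 27 → 15 nt.
Longest: frame 3, positions 15–29, 15 nt = 5 codons = 4 aa. → 15 nucleotides.

15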